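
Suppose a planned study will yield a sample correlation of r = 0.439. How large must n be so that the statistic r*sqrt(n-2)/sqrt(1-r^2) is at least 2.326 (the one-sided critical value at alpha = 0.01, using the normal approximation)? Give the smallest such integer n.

25

r√(n−2)/√(1−r²) ≥ 2.326  ⇔  n−2 ≥ (2.326)²·(1−r²)/r²
(1−r²)/r² = (1−0.192721)/0.192721 = 4.1888
n ≥ 2 + 5.410276·4.1888 = 2 + 22.6626 = 24.6626
⌈24.6626⌉ = 25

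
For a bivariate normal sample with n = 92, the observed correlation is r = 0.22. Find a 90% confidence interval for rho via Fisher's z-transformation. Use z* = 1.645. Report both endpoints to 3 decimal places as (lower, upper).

(0.049, 0.378)

z_r = atanh(0.22) = 0.223656;  SE = 1/√(n−3) = 1/√89 = 0.106000
z-limits: 0.223656 ± 1.645·0.106000 = 0.223656 ± 0.174370 = [0.049286, 0.398026]
ρ-limits: (tanh 0.049286, tanh 0.398026) = (0.049, 0.378)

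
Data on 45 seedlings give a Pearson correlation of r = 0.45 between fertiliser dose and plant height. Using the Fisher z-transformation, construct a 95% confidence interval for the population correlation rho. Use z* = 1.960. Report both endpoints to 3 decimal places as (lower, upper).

z_r = atanh(0.45) = 0.484700;  SE = 1/√(n−3) = 1/√42 = 0.154303
z-limits: 0.484700 ± 1.960·0.154303 = 0.484700 ± 0.302434 = [0.182266, 0.787134]
ρ-limits: (tanh 0.182266, tanh 0.787134) = (0.180, 0.657)

(0.180, 0.657)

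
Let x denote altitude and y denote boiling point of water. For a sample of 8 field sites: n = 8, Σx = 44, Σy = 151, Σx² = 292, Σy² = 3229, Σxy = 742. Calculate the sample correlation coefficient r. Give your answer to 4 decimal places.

Numerator: nΣxy − (Σx)(Σy) = 8·742 − (44)(151) = -708
Denominator: √[(nΣx²−(Σx)²)(nΣy²−(Σy)²)]
  nΣx²−(Σx)² = 8·292 − 1936 = 400;  nΣy²−(Σy)² = 8·3229 − 22801 = 3031
  √(400·3031) = √1212400 = 1101.0904
r = -708 / 1101.0904 = -0.6430

-0.6430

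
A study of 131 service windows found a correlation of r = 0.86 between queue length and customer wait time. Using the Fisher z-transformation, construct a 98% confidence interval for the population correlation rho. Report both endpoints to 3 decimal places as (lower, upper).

z_r = atanh(0.86) = 1.293345;  SE = 1/√(n−3) = 1/√128 = 0.088388
z-limits: 1.293345 ± 2.326·0.088388 = 1.293345 ± 0.205590 = [1.087755, 1.498935]
ρ-limits: (tanh 1.087755, tanh 1.498935) = (0.796, 0.905)

(0.796, 0.905)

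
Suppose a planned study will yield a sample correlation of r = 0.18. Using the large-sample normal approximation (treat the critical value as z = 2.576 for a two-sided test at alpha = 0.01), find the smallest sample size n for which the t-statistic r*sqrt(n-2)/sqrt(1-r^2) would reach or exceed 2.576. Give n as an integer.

Need r·√(n−2)/√(1−r²) ≥ 2.576
√(n−2) ≥ 2.576·√(1−0.0324) / 0.18 = 2.576·0.983667 / 0.18 = 14.0774
n−2 ≥ 198.1732  ⇒  n ≥ 200.1732
Smallest integer n = 201

201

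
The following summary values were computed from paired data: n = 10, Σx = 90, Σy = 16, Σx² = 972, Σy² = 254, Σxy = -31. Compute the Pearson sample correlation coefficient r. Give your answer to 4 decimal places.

S_xy = nΣxy − ΣxΣy = 10·(-31) − 90·16 = -310 − 1440 = -1750
S_xx = nΣx² − (Σx)² = 10·972 − 90² = 9720 − 8100 = 1620
S_yy = nΣy² − (Σy)² = 10·254 − 16² = 2540 − 256 = 2284
r = S_xy / √(S_xx·S_yy) = -1750 / √(1620·2284) = -1750 / √3700080 = -1750 / 1923.5592 = -0.9098

-0.9098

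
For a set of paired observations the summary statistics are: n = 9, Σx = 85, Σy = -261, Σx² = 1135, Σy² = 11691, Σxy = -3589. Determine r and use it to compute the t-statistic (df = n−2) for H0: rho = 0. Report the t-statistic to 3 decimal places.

S_xy = nΣxy − ΣxΣy = 9·(-3589) − 85·(-261) = -32301 − (-22185) = -10116
S_xx = nΣx² − (Σx)² = 9·1135 − 85² = 10215 − 7225 = 2990
S_yy = nΣy² − (Σy)² = 9·11691 − (-261)² = 105219 − 68121 = 37098
r = S_xy / √(S_xx·S_yy) = -10116 / √(2990·37098) = -10116 / √110923020 = -10116 / 10531.9998 = -0.9605
t = r·√(n−2)/√(1−r²) = -0.9605·√7 / √(1−0.922560) = -2.541244 / 0.278280 = -9.132

-9.132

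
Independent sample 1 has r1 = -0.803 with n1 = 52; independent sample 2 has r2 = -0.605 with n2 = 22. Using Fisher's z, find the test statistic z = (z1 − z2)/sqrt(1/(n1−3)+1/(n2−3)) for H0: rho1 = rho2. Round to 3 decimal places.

Fisher z-transforms: z1 = atanh(-0.803) = -1.107002, z2 = atanh(-0.605) = -0.700997; difference d = -0.406005
Var(d) = 1/49 + 1/19 = 0.0204082 + 0.0526316 = 0.0730398
z = d/√Var(d) = -0.406005 / √0.0730398 = -0.406005 / 0.270259 = -1.502

-1.502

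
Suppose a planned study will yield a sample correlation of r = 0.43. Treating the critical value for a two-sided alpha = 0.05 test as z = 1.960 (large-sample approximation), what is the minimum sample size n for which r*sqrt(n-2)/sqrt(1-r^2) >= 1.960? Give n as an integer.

19

r√(n−2)/√(1−r²) ≥ 1.960  ⇔  n−2 ≥ (1.960)²·(1−r²)/r²
(1−r²)/r² = (1−0.1849)/0.1849 = 4.4083
n ≥ 2 + 3.8416·4.4083 = 2 + 16.9349 = 18.9349
⌈18.9349⌉ = 19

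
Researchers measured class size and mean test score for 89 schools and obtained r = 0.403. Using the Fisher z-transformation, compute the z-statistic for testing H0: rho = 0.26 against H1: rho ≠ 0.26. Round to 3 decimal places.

1.494

Fisher z: atanh(0.403) = 0.427225, atanh(0.26) = 0.266108
z = (z_r − z_0)·√(n−3) = (0.427225 − 0.266108)·√86 = 0.161117 · 9.273618 = 1.494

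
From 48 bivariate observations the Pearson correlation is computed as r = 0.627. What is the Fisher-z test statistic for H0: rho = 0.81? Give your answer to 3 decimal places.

-2.620

z_r = atanh(0.627) = 0.736457,  z_0 = atanh(0.81) = 1.127029
SE = 1/√(n−3) = 1/√45 = 0.149071
z = (z_r − z_0)/SE = (0.736457 − 1.127029) / 0.149071 = -0.390572 / 0.149071 = -2.620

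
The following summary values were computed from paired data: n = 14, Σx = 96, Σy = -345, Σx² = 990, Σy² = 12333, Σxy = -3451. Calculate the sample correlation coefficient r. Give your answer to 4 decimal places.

S_xy = nΣxy − ΣxΣy = 14·(-3451) − 96·(-345) = -48314 − (-33120) = -15194
S_xx = nΣx² − (Σx)² = 14·990 − 96² = 13860 − 9216 = 4644
S_yy = nΣy² − (Σy)² = 14·12333 − (-345)² = 172662 − 119025 = 53637
r = S_xy / √(S_xx·S_yy) = -15194 / √(4644·53637) = -15194 / √249090228 = -15194 / 15782.5926 = -0.9627

-0.9627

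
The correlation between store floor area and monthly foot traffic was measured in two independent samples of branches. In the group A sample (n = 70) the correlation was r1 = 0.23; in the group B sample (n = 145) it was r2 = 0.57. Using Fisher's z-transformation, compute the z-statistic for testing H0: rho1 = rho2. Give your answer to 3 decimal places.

z1 = atanh(0.23) = 0.234189,  z2 = atanh(0.57) = 0.647523
SE = √(1/(n1−3) + 1/(n2−3)) = √(1/67 + 1/142) = √(0.0149254 + 0.0070423) = √0.0219677 = 0.148215
z = (z1 − z2)/SE = (0.234189 − 0.647523) / 0.148215 = -0.413334 / 0.148215 = -2.789

-2.789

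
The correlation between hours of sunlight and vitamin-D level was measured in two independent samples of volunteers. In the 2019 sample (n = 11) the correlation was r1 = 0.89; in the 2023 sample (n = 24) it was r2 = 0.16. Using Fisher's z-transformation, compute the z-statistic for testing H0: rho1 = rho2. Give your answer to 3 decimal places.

z1 = atanh(0.89) = 1.421926,  z2 = atanh(0.16) = 0.161387
SE = √(1/(n1−3) + 1/(n2−3)) = √(1/8 + 1/21) = √(0.1250000 + 0.0476190) = √0.1726190 = 0.415474
z = (z1 − z2)/SE = (1.421926 − 0.161387) / 0.415474 = 1.260539 / 0.415474 = 3.034

3.034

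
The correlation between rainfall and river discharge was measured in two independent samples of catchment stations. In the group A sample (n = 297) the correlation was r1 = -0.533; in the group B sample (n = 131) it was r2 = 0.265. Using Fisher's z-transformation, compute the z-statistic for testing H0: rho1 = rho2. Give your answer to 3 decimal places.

z1 = atanh(-0.533) = -0.594326,  z2 = atanh(0.265) = 0.271478
SE = √(1/(n1−3) + 1/(n2−3)) = √(1/294 + 1/128) = √(0.0034014 + 0.0078125) = √0.0112139 = 0.105896
z = (z1 − z2)/SE = (-0.594326 − 0.271478) / 0.105896 = -0.865804 / 0.105896 = -8.176

-8.176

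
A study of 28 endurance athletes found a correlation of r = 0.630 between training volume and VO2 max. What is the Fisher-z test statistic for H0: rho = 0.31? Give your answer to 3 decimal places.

z_r = atanh(0.630) = 0.741416,  z_0 = atanh(0.31) = 0.320545
SE = 1/√(n−3) = 1/√25 = 0.200000
z = (z_r − z_0)/SE = (0.741416 − 0.320545) / 0.200000 = 0.420871 / 0.200000 = 2.104

2.104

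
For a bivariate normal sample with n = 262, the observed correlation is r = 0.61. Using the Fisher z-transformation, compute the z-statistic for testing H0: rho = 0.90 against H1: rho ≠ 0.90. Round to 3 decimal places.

Fisher z: atanh(0.61) = 0.708921, atanh(0.90) = 1.472219
z = (z_r − z_0)·√(n−3) = (0.708921 − 1.472219)·√259 = -0.763298 · 16.093477 = -12.284

-12.284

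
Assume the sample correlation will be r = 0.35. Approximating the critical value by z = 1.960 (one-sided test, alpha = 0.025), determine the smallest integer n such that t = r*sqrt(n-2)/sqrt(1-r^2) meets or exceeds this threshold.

30

Need r·√(n−2)/√(1−r²) ≥ 1.960
√(n−2) ≥ 1.960·√(1−0.1225) / 0.35 = 1.960·0.936750 / 0.35 = 5.2458
n−2 ≥ 27.5184  ⇒  n ≥ 29.5184
Smallest integer n = 30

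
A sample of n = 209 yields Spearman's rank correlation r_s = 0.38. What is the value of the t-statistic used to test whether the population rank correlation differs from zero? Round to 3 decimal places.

5.911

1 − r_s² = 1 − 0.1444 = 0.8556;  √(1−r_s²) = 0.924986
√(n−2) = √207 = 14.387495
t = r_s·√(n−2)/√(1−r_s²) = 0.38 · 14.387495 / 0.924986 = 5.911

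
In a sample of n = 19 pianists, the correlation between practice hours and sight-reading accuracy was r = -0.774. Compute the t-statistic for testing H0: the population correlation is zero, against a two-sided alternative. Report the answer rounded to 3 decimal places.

t = r·√(n−2) / √(1−r²) with r = -0.774, n = 19
  = -0.774·√17 / √(1 − 0.599076)
  = -0.774·4.123106 / 0.633186
  = -3.191284 / 0.633186 = -5.040

-5.040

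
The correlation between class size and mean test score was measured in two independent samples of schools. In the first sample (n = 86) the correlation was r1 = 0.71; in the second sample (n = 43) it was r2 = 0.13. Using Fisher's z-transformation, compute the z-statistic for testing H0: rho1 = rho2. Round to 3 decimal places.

3.930

Fisher z-transforms: z1 = atanh(0.71) = 0.887184, z2 = atanh(0.13) = 0.130740; difference d = 0.756444
Var(d) = 1/83 + 1/40 = 0.0120482 + 0.0250000 = 0.0370482
z = d/√Var(d) = 0.756444 / √0.0370482 = 0.756444 / 0.192479 = 3.930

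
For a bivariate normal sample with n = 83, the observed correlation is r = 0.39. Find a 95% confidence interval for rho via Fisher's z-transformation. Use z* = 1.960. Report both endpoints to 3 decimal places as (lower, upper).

(0.190, 0.559)

z_r = atanh(0.39) = 0.411800;  SE = 1/√(n−3) = 1/√80 = 0.111803
z-limits: 0.411800 ± 1.960·0.111803 = 0.411800 ± 0.219134 = [0.192666, 0.630934]
ρ-limits: (tanh 0.192666, tanh 0.630934) = (0.190, 0.559)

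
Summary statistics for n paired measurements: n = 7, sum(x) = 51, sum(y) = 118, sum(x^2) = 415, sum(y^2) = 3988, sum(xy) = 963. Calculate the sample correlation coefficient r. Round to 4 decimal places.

Numerator: nΣxy − (Σx)(Σy) = 7·963 − (51)(118) = 723
Denominator: √[(nΣx²−(Σx)²)(nΣy²−(Σy)²)]
  nΣx²−(Σx)² = 7·415 − 2601 = 304;  nΣy²−(Σy)² = 7·3988 − 13924 = 13992
  √(304·13992) = √4253568 = 2062.4180
r = 723 / 2062.4180 = 0.3506

0.3506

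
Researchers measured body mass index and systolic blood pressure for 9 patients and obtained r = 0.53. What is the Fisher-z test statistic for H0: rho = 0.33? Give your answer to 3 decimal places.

Fisher z: atanh(0.53) = 0.590145, atanh(0.33) = 0.342828
z = (z_r − z_0)·√(n−3) = (0.590145 − 0.342828)·√6 = 0.247317 · 2.449490 = 0.606

0.606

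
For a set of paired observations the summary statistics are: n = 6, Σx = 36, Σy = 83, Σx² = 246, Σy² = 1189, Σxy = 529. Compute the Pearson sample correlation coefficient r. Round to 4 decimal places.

0.8857

Numerator: nΣxy − (Σx)(Σy) = 6·529 − (36)(83) = 186
Denominator: √[(nΣx²−(Σx)²)(nΣy²−(Σy)²)]
  nΣx²−(Σx)² = 6·246 − 1296 = 180;  nΣy²−(Σy)² = 6·1189 − 6889 = 245
  √(180·245) = √44100 = 210.0000
r = 186 / 210.0000 = 0.8857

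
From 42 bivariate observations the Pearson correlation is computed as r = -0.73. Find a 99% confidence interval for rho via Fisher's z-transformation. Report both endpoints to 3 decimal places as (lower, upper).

Fisher z: z_r = atanh(r) = ½·ln((1+(-0.73))/(1−(-0.73))) = -0.928727
SE(z) = 1/√(n−3) = 1/√39 = 0.160128
99% ⇒ z* = 2.576; margin = 2.576·0.160128 = 0.412490
CI on z-scale: (-1.341217, -0.516237)
Back-transform: tanh(-1.341217) = -0.871964, tanh(-0.516237) = -0.474791

(-0.872, -0.475)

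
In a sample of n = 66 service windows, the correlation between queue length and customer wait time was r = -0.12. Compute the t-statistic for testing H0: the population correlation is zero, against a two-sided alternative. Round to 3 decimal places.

1 − r² = 1 − 0.0144 = 0.9856;  √(1−r²) = 0.992774
√(n−2) = √64 = 8.000000
t = r·√(n−2)/√(1−r²) = -0.12 · 8.000000 / 0.992774 = -0.967

-0.967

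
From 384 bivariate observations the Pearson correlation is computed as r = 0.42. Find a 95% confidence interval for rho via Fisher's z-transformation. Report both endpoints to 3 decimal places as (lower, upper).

z_r = atanh(0.42) = 0.447692;  SE = 1/√(n−3) = 1/√381 = 0.051232
z-limits: 0.447692 ± 1.960·0.051232 = 0.447692 ± 0.100415 = [0.347277, 0.548107]
ρ-limits: (tanh 0.347277, tanh 0.548107) = (0.334, 0.499)

(0.334, 0.499)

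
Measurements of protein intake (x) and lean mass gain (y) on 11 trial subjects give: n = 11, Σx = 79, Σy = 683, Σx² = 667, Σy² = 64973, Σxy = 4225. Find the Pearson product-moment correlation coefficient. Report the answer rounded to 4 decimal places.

Numerator: nΣxy − (Σx)(Σy) = 11·4225 − (79)(683) = -7482
Denominator: √[(nΣx²−(Σx)²)(nΣy²−(Σy)²)]
  nΣx²−(Σx)² = 11·667 − 6241 = 1096;  nΣy²−(Σy)² = 11·64973 − 466489 = 248214
  √(1096·248214) = √272042544 = 16493.7123
r = -7482 / 16493.7123 = -0.4536

-0.4536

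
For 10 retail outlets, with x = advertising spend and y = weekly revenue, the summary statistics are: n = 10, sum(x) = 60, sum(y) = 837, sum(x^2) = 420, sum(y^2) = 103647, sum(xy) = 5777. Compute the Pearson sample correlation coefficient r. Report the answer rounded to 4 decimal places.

Numerator: nΣxy − (Σx)(Σy) = 10·5777 − (60)(837) = 7550
Denominator: √[(nΣx²−(Σx)²)(nΣy²−(Σy)²)]
  nΣx²−(Σx)² = 10·420 − 3600 = 600;  nΣy²−(Σy)² = 10·103647 − 700569 = 335901
  √(600·335901) = √201540600 = 14196.4996
r = 7550 / 14196.4996 = 0.5318

0.5318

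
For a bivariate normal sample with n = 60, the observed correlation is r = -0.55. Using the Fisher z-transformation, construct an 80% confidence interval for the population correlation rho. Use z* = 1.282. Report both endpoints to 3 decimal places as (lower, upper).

(-0.657, -0.421)

z_r = atanh(-0.55) = -0.618381;  SE = 1/√(n−3) = 1/√57 = 0.132453
z-limits: -0.618381 ± 1.282·0.132453 = -0.618381 ± 0.169805 = [-0.788186, -0.448576]
ρ-limits: (tanh -0.788186, tanh -0.448576) = (-0.657, -0.421)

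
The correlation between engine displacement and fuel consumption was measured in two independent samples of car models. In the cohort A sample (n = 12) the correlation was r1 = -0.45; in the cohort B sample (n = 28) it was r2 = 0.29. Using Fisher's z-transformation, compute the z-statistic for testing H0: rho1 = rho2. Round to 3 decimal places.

Fisher z-transforms: z1 = atanh(-0.45) = -0.484700, z2 = atanh(0.29) = 0.298566; difference d = -0.783266
Var(d) = 1/9 + 1/25 = 0.1111111 + 0.0400000 = 0.1511111
z = d/√Var(d) = -0.783266 / √0.1511111 = -0.783266 / 0.388730 = -2.015

-2.015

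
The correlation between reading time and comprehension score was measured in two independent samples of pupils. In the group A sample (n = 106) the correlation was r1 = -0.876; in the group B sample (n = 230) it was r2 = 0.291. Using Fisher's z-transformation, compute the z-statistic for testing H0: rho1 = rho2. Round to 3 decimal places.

-13.956

z1 = atanh(-0.876) = -1.358308,  z2 = atanh(0.291) = 0.299658
SE = √(1/(n1−3) + 1/(n2−3)) = √(1/103 + 1/227) = √(0.0097087 + 0.0044053) = √0.0141140 = 0.118802
z = (z1 − z2)/SE = (-1.358308 − 0.299658) / 0.118802 = -1.657966 / 0.118802 = -13.956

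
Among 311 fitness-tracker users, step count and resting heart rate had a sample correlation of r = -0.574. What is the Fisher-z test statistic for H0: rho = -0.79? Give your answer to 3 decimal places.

7.335

Fisher z: atanh(-0.574) = -0.653468, atanh(-0.79) = -1.071432
z = (z_r − z_0)·√(n−3) = (-0.653468 − (-1.071432))·√308 = 0.417964 · 17.549929 = 7.335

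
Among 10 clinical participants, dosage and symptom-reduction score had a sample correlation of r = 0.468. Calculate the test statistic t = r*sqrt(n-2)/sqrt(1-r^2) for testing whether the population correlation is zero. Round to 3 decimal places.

t = r·√(n−2) / √(1−r²) with r = 0.468, n = 10
  = 0.468·√8 / √(1 − 0.219024)
  = 0.468·2.828427 / 0.883728
  = 1.323704 / 0.883728 = 1.498

1.498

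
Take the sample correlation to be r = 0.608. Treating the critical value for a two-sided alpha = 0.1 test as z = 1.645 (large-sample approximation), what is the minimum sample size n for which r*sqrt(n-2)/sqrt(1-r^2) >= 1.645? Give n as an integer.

r√(n−2)/√(1−r²) ≥ 1.645  ⇔  n−2 ≥ (1.645)²·(1−r²)/r²
(1−r²)/r² = (1−0.369664)/0.369664 = 1.7052
n ≥ 2 + 2.706025·1.7052 = 2 + 4.6143 = 6.6143
⌈6.6143⌉ = 7

7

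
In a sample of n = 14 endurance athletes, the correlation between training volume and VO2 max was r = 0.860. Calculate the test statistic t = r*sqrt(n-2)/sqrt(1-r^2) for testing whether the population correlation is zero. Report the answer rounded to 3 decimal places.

t = r·√(n−2) / √(1−r²) with r = 0.860, n = 14
  = 0.860·√12 / √(1 − 0.739600)
  = 0.860·3.464102 / 0.510294
  = 2.979128 / 0.510294 = 5.838

5.838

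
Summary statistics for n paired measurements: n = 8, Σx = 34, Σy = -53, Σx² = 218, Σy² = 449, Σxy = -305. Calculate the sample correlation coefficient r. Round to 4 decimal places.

-0.9403

Numerator: nΣxy − (Σx)(Σy) = 8·(-305) − (34)(-53) = -638
Denominator: √[(nΣx²−(Σx)²)(nΣy²−(Σy)²)]
  nΣx²−(Σx)² = 8·218 − 1156 = 588;  nΣy²−(Σy)² = 8·449 − 2809 = 783
  √(588·783) = √460404 = 678.5308
r = -638 / 678.5308 = -0.9403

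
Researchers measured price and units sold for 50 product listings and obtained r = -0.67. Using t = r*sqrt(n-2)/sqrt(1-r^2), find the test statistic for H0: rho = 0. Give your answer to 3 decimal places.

-6.253

1 − r² = 1 − 0.4489 = 0.5511;  √(1−r²) = 0.742361
√(n−2) = √48 = 6.928203
t = r·√(n−2)/√(1−r²) = -0.67 · 6.928203 / 0.742361 = -6.253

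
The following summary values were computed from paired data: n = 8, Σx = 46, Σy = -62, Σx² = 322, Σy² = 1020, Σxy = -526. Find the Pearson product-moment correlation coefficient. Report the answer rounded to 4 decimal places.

-0.9624

Numerator: nΣxy − (Σx)(Σy) = 8·(-526) − (46)(-62) = -1356
Denominator: √[(nΣx²−(Σx)²)(nΣy²−(Σy)²)]
  nΣx²−(Σx)² = 8·322 − 2116 = 460;  nΣy²−(Σy)² = 8·1020 − 3844 = 4316
  √(460·4316) = √1985360 = 1409.0280
r = -1356 / 1409.0280 = -0.9624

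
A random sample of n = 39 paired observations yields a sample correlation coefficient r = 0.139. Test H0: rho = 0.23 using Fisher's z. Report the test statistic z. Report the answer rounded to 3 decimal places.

-0.566

z_r = atanh(0.139) = 0.139906,  z_0 = atanh(0.23) = 0.234189
SE = 1/√(n−3) = 1/√36 = 0.166667
z = (z_r − z_0)/SE = (0.139906 − 0.234189) / 0.166667 = -0.094283 / 0.166667 = -0.566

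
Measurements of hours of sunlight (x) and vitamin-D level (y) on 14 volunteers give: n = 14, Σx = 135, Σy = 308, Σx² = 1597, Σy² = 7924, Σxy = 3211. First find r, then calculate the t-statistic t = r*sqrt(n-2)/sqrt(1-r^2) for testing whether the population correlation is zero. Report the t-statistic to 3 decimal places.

1.575

S_xy = nΣxy − ΣxΣy = 14·3211 − 135·308 = 44954 − 41580 = 3374
S_xx = nΣx² − (Σx)² = 14·1597 − 135² = 22358 − 18225 = 4133
S_yy = nΣy² − (Σy)² = 14·7924 − 308² = 110936 − 94864 = 16072
r = S_xy / √(S_xx·S_yy) = 3374 / √(4133·16072) = 3374 / √66425576 = 3374 / 8150.1887 = 0.4140
t = r·√(n−2)/√(1−r²) = 0.4140·√12 / √(1−0.171396) = 1.434138 / 0.910277 = 1.575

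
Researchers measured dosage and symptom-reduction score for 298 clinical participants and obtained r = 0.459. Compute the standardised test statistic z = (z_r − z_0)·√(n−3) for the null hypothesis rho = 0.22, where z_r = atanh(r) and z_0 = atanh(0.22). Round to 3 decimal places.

4.678

z_r = atanh(0.459) = 0.496044,  z_0 = atanh(0.22) = 0.223656
SE = 1/√(n−3) = 1/√295 = 0.058222
z = (z_r − z_0)/SE = (0.496044 − 0.223656) / 0.058222 = 0.272388 / 0.058222 = 4.678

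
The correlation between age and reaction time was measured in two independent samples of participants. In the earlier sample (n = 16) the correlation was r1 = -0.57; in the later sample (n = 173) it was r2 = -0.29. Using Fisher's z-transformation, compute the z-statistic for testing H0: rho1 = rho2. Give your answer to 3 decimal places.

-1.213

Fisher z-transforms: z1 = atanh(-0.57) = -0.647523, z2 = atanh(-0.29) = -0.298566; difference d = -0.348957
Var(d) = 1/13 + 1/170 = 0.0769231 + 0.0058824 = 0.0828055
z = d/√Var(d) = -0.348957 / √0.0828055 = -0.348957 / 0.287759 = -1.213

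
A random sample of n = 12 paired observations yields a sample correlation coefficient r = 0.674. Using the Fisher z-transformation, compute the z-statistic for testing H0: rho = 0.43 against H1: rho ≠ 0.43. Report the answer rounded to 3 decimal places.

z_r = atanh(0.674) = 0.818037,  z_0 = atanh(0.43) = 0.459897
SE = 1/√(n−3) = 1/√9 = 0.333333
z = (z_r − z_0)/SE = (0.818037 − 0.459897) / 0.333333 = 0.358140 / 0.333333 = 1.074

1.074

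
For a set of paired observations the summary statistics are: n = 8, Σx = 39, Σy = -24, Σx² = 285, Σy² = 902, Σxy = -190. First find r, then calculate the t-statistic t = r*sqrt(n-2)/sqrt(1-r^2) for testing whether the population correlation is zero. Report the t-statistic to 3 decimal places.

S_xy = nΣxy − ΣxΣy = 8·(-190) − 39·(-24) = -1520 − (-936) = -584
S_xx = nΣx² − (Σx)² = 8·285 − 39² = 2280 − 1521 = 759
S_yy = nΣy² − (Σy)² = 8·902 − (-24)² = 7216 − 576 = 6640
r = S_xy / √(S_xx·S_yy) = -584 / √(759·6640) = -584 / √5039760 = -584 / 2244.9410 = -0.2601
t = r·√(n−2)/√(1−r²) = -0.2601·√6 / √(1−0.067652) = -0.637112 / 0.965582 = -0.660

-0.660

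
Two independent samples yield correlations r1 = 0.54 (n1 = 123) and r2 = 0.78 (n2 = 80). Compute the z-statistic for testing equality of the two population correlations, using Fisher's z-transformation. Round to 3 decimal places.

-3.022

z1 = atanh(0.54) = 0.604156,  z2 = atanh(0.78) = 1.045371
SE = √(1/(n1−3) + 1/(n2−3)) = √(1/120 + 1/77) = √(0.0083333 + 0.0129870) = √0.0213203 = 0.146015
z = (z1 − z2)/SE = (0.604156 − 1.045371) / 0.146015 = -0.441215 / 0.146015 = -3.022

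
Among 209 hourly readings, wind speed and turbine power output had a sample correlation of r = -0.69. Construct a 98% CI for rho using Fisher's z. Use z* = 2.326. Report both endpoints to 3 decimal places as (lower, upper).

(-0.766, -0.595)

Fisher z: z_r = atanh(r) = ½·ln((1+(-0.69))/(1−(-0.69))) = -0.847956
SE(z) = 1/√(n−3) = 1/√206 = 0.069673
98% ⇒ z* = 2.326; margin = 2.326·0.069673 = 0.162059
CI on z-scale: (-1.010015, -0.685897)
Back-transform: tanh(-1.010015) = -0.765768, tanh(-0.685897) = -0.595340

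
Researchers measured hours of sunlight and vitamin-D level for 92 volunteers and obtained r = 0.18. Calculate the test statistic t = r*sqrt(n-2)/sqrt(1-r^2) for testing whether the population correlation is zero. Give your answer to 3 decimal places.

t = r·√(n−2) / √(1−r²) with r = 0.18, n = 92
  = 0.18·√90 / √(1 − 0.0324)
  = 0.18·9.486833 / 0.983667
  = 1.707630 / 0.983667 = 1.736

1.736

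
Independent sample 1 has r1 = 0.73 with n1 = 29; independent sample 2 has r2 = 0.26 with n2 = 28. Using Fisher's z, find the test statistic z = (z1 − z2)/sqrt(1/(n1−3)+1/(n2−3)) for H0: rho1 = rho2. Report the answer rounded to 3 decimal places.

2.366

z1 = atanh(0.73) = 0.928727,  z2 = atanh(0.26) = 0.266108
SE = √(1/(n1−3) + 1/(n2−3)) = √(1/26 + 1/25) = √(0.0384615 + 0.0400000) = √0.0784615 = 0.280110
z = (z1 − z2)/SE = (0.928727 − 0.266108) / 0.280110 = 0.662619 / 0.280110 = 2.366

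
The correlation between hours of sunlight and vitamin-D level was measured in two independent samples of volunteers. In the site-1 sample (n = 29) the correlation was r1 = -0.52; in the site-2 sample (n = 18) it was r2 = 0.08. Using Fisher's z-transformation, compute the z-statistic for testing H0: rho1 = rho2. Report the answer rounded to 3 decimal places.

z1 = atanh(-0.52) = -0.576340,  z2 = atanh(0.08) = 0.080171
SE = √(1/(n1−3) + 1/(n2−3)) = √(1/26 + 1/15) = √(0.0384615 + 0.0666667) = √0.1051282 = 0.324235
z = (z1 − z2)/SE = (-0.576340 − 0.080171) / 0.324235 = -0.656511 / 0.324235 = -2.025

-2.025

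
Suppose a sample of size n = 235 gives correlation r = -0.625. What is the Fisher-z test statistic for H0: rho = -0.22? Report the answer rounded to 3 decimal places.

-7.761

Fisher z: atanh(-0.625) = -0.733169, atanh(-0.22) = -0.223656
z = (z_r − z_0)·√(n−3) = (-0.733169 − (-0.223656))·√232 = -0.509513 · 15.231546 = -7.761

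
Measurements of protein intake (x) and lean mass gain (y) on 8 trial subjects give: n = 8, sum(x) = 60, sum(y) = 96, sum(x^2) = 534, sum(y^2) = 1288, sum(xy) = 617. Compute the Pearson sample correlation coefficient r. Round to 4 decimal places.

S_xy = nΣxy − ΣxΣy = 8·617 − 60·96 = 4936 − 5760 = -824
S_xx = nΣx² − (Σx)² = 8·534 − 60² = 4272 − 3600 = 672
S_yy = nΣy² − (Σy)² = 8·1288 − 96² = 10304 − 9216 = 1088
r = S_xy / √(S_xx·S_yy) = -824 / √(672·1088) = -824 / √731136 = -824 / 855.0649 = -0.9637

-0.9637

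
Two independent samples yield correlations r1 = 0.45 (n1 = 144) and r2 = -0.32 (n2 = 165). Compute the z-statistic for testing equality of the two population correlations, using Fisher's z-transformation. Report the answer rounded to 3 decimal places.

z1 = atanh(0.45) = 0.484700,  z2 = atanh(-0.32) = -0.331647
SE = √(1/(n1−3) + 1/(n2−3)) = √(1/141 + 1/162) = √(0.0070922 + 0.0061728) = √0.0132650 = 0.115174
z = (z1 − z2)/SE = (0.484700 − (-0.331647)) / 0.115174 = 0.816347 / 0.115174 = 7.088

7.088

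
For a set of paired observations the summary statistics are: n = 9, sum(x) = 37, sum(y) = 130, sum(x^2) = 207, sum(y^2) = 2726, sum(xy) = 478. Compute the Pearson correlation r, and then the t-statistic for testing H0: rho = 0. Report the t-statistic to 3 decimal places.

-0.717

Numerator: nΣxy − (Σx)(Σy) = 9·478 − (37)(130) = -508
Denominator: √[(nΣx²−(Σx)²)(nΣy²−(Σy)²)]
  nΣx²−(Σx)² = 9·207 − 1369 = 494;  nΣy²−(Σy)² = 9·2726 − 16900 = 7634
  √(494·7634) = √3771196 = 1941.9567
r = -508 / 1941.9567 = -0.2616
t = r·√(n−2)/√(1−r²) = -0.2616·√7 / √(1−0.068435) = -0.692129 / 0.965176 = -0.717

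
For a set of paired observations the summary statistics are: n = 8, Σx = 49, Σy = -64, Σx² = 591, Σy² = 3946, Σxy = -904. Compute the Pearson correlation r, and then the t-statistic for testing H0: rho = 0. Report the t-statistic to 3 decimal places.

-1.461

S_xy = nΣxy − ΣxΣy = 8·(-904) − 49·(-64) = -7232 − (-3136) = -4096
S_xx = nΣx² − (Σx)² = 8·591 − 49² = 4728 − 2401 = 2327
S_yy = nΣy² − (Σy)² = 8·3946 − (-64)² = 31568 − 4096 = 27472
r = S_xy / √(S_xx·S_yy) = -4096 / √(2327·27472) = -4096 / √63927344 = -4096 / 7995.4577 = -0.5123
t = r·√(n−2)/√(1−r²) = -0.5123·√6 / √(1−0.262451) = -1.254874 / 0.858807 = -1.461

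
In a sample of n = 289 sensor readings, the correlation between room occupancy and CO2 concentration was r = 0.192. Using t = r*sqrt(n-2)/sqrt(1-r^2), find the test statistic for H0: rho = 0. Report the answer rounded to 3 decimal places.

3.314

1 − r² = 1 − 0.036864 = 0.963136;  √(1−r²) = 0.981395
√(n−2) = √287 = 16.941074
t = r·√(n−2)/√(1−r²) = 0.192 · 16.941074 / 0.981395 = 3.314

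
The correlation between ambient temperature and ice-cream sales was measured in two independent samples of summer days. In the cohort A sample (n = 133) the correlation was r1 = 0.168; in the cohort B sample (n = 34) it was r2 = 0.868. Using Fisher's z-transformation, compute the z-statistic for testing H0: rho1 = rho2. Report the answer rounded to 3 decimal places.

-5.780

Fisher z-transforms: z1 = atanh(0.168) = 0.169608, z2 = atanh(0.868) = 1.324911; difference d = -1.155303
Var(d) = 1/130 + 1/31 = 0.0076923 + 0.0322581 = 0.0399504
z = d/√Var(d) = -1.155303 / √0.0399504 = -1.155303 / 0.199876 = -5.780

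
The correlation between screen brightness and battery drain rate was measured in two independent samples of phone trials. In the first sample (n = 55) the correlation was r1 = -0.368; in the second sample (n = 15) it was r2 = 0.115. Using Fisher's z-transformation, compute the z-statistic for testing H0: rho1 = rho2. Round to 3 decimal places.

-1.566

z1 = atanh(-0.368) = -0.386108,  z2 = atanh(0.115) = 0.115511
SE = √(1/(n1−3) + 1/(n2−3)) = √(1/52 + 1/12) = √(0.0192308 + 0.0833333) = √0.1025641 = 0.320256
z = (z1 − z2)/SE = (-0.386108 − 0.115511) / 0.320256 = -0.501619 / 0.320256 = -1.566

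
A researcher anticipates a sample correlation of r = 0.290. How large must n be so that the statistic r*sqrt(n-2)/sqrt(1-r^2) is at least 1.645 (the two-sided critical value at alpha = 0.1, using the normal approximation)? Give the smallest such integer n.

Need r·√(n−2)/√(1−r²) ≥ 1.645
√(n−2) ≥ 1.645·√(1−0.084100) / 0.290 = 1.645·0.957027 / 0.290 = 5.4287
n−2 ≥ 29.4708  ⇒  n ≥ 31.4708
Smallest integer n = 32

32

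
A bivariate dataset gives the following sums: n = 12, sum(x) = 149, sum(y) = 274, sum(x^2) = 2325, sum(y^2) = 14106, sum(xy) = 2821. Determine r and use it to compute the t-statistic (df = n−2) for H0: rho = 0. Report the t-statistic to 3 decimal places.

Numerator: nΣxy − (Σx)(Σy) = 12·2821 − (149)(274) = -6974
Denominator: √[(nΣx²−(Σx)²)(nΣy²−(Σy)²)]
  nΣx²−(Σx)² = 12·2325 − 22201 = 5699;  nΣy²−(Σy)² = 12·14106 − 75076 = 94196
  √(5699·94196) = √536823004 = 23169.4412
r = -6974 / 23169.4412 = -0.3010
t = r·√(n−2)/√(1−r²) = -0.3010·√10 / √(1−0.090601) = -0.951846 / 0.953624 = -0.998

-0.998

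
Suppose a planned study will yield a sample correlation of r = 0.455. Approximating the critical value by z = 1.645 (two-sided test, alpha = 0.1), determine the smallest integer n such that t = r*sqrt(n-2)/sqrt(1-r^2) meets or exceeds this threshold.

r√(n−2)/√(1−r²) ≥ 1.645  ⇔  n−2 ≥ (1.645)²·(1−r²)/r²
(1−r²)/r² = (1−0.207025)/0.207025 = 3.8303
n ≥ 2 + 2.706025·3.8303 = 2 + 10.3649 = 12.3649
⌈12.3649⌉ = 13

13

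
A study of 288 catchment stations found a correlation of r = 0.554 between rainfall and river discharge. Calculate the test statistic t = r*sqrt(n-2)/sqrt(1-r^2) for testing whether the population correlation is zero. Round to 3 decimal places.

11.254

1 − r² = 1 − 0.306916 = 0.693084;  √(1−r²) = 0.832517
√(n−2) = √286 = 16.911535
t = r·√(n−2)/√(1−r²) = 0.554 · 16.911535 / 0.832517 = 11.254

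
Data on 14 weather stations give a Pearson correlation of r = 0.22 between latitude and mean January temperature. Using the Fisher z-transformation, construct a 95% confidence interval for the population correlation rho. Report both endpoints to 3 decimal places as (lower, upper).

z_r = atanh(0.22) = 0.223656;  SE = 1/√(n−3) = 1/√11 = 0.301511
z-limits: 0.223656 ± 1.960·0.301511 = 0.223656 ± 0.590962 = [-0.367306, 0.814618]
ρ-limits: (tanh -0.367306, tanh 0.814618) = (-0.352, 0.672)

(-0.352, 0.672)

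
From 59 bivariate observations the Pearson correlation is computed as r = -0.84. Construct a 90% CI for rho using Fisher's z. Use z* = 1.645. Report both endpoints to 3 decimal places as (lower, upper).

z_r = atanh(-0.84) = -1.221174;  SE = 1/√(n−3) = 1/√56 = 0.133631
z-limits: -1.221174 ± 1.645·0.133631 = -1.221174 ± 0.219823 = [-1.440997, -1.001351]
ρ-limits: (tanh -1.440997, tanh -1.001351) = (-0.894, -0.762)

(-0.894, -0.762)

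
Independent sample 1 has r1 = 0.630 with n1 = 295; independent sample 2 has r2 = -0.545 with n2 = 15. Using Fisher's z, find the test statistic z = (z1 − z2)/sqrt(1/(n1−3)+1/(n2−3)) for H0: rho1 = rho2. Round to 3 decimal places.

Fisher z-transforms: z1 = atanh(0.630) = 0.741416, z2 = atanh(-0.545) = -0.611241; difference d = 1.352657
Var(d) = 1/292 + 1/12 = 0.0034247 + 0.0833333 = 0.0867580
z = d/√Var(d) = 1.352657 / √0.0867580 = 1.352657 / 0.294547 = 4.592

4.592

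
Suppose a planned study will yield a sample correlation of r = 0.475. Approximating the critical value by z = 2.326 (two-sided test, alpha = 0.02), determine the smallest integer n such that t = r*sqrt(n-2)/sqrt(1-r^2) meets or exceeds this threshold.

r√(n−2)/√(1−r²) ≥ 2.326  ⇔  n−2 ≥ (2.326)²·(1−r²)/r²
(1−r²)/r² = (1−0.225625)/0.225625 = 3.4321
n ≥ 2 + 5.410276·3.4321 = 2 + 18.5686 = 20.5686
⌈20.5686⌉ = 21

21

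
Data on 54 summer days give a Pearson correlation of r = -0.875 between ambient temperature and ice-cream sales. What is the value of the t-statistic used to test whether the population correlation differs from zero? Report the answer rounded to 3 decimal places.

-13.033

t = r·√(n−2) / √(1−r²) with r = -0.875, n = 54
  = -0.875·√52 / √(1 − 0.765625)
  = -0.875·7.211103 / 0.484123
  = -6.309715 / 0.484123 = -13.033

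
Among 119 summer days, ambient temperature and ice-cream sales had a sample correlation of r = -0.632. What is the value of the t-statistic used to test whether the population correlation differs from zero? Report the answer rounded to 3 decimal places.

-8.821

t = r·√(n−2) / √(1−r²) with r = -0.632, n = 119
  = -0.632·√117 / √(1 − 0.399424)
  = -0.632·10.816654 / 0.774968
  = -6.836125 / 0.774968 = -8.821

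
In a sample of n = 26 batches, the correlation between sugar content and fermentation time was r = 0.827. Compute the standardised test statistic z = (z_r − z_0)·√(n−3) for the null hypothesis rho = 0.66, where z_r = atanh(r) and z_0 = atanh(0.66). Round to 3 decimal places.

Fisher z: atanh(0.827) = 1.178569, atanh(0.66) = 0.792814
z = (z_r − z_0)·√(n−3) = (1.178569 − 0.792814)·√23 = 0.385755 · 4.795832 = 1.850

1.850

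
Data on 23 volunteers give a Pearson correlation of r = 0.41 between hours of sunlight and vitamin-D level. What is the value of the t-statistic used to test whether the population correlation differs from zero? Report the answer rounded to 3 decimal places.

t = r·√(n−2) / √(1−r²) with r = 0.41, n = 23
  = 0.41·√21 / √(1 − 0.1681)
  = 0.41·4.582576 / 0.912086
  = 1.878856 / 0.912086 = 2.060

2.060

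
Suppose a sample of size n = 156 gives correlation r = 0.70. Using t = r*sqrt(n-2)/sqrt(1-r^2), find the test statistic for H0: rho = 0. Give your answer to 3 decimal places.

12.164

1 − r² = 1 − 0.4900 = 0.5100;  √(1−r²) = 0.714143
√(n−2) = √154 = 12.409674
t = r·√(n−2)/√(1−r²) = 0.70 · 12.409674 / 0.714143 = 12.164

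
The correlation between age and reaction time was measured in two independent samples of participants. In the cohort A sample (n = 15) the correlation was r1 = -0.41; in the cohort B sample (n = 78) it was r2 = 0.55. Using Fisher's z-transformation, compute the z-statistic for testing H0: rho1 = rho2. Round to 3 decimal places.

z1 = atanh(-0.41) = -0.435611,  z2 = atanh(0.55) = 0.618381
SE = √(1/(n1−3) + 1/(n2−3)) = √(1/12 + 1/75) = √(0.0833333 + 0.0133333) = √0.0966666 = 0.310913
z = (z1 − z2)/SE = (-0.435611 − 0.618381) / 0.310913 = -1.053992 / 0.310913 = -3.390

-3.390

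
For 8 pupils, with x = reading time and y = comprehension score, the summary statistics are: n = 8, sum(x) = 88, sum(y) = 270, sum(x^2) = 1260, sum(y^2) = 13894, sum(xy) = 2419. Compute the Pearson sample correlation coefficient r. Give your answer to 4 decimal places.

-0.4663

S_xy = nΣxy − ΣxΣy = 8·2419 − 88·270 = 19352 − 23760 = -4408
S_xx = nΣx² − (Σx)² = 8·1260 − 88² = 10080 − 7744 = 2336
S_yy = nΣy² − (Σy)² = 8·13894 − 270² = 111152 − 72900 = 38252
r = S_xy / √(S_xx·S_yy) = -4408 / √(2336·38252) = -4408 / √89356672 = -4408 / 9452.8658 = -0.4663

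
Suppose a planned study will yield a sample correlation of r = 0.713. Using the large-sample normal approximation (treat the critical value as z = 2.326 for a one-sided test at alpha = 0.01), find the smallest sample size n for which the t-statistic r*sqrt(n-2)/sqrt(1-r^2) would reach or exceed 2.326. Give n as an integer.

r√(n−2)/√(1−r²) ≥ 2.326  ⇔  n−2 ≥ (2.326)²·(1−r²)/r²
(1−r²)/r² = (1−0.508369)/0.508369 = 0.9671
n ≥ 2 + 5.410276·0.9671 = 2 + 5.2323 = 7.2323
⌈7.2323⌉ = 8

8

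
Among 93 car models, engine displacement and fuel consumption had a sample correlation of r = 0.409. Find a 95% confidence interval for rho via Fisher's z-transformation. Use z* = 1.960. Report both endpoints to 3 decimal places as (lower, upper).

Fisher z: z_r = atanh(r) = ½·ln((1+0.409)/(1−0.409)) = 0.434410
SE(z) = 1/√(n−3) = 1/√90 = 0.105409
95% ⇒ z* = 1.960; margin = 1.960·0.105409 = 0.206602
CI on z-scale: (0.227808, 0.641012)
Back-transform: tanh(0.227808) = 0.223947, tanh(0.641012) = 0.565588

(0.224, 0.566)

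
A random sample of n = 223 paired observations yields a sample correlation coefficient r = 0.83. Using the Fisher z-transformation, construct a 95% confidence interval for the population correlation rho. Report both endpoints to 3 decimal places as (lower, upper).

(0.784, 0.867)

z_r = atanh(0.83) = 1.188136;  SE = 1/√(n−3) = 1/√220 = 0.067420
z-limits: 1.188136 ± 1.960·0.067420 = 1.188136 ± 0.132143 = [1.055993, 1.320279]
ρ-limits: (tanh 1.055993, tanh 1.320279) = (0.784, 0.867)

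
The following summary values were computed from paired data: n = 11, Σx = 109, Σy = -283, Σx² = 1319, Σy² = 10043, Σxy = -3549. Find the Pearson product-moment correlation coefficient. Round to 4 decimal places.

S_xy = nΣxy − ΣxΣy = 11·(-3549) − 109·(-283) = -39039 − (-30847) = -8192
S_xx = nΣx² − (Σx)² = 11·1319 − 109² = 14509 − 11881 = 2628
S_yy = nΣy² − (Σy)² = 11·10043 − (-283)² = 110473 − 80089 = 30384
r = S_xy / √(S_xx·S_yy) = -8192 / √(2628·30384) = -8192 / √79849152 = -8192 / 8935.8353 = -0.9168

-0.9168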